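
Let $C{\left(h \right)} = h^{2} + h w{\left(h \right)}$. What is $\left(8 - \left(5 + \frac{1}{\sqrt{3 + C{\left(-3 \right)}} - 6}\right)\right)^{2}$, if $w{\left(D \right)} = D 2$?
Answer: $\frac{101}{6} + \frac{4 \sqrt{30}}{3} \approx 24.136$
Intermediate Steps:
$w{\left(D \right)} = 2 D$
$C{\left(h \right)} = 3 h^{2}$ ($C{\left(h \right)} = h^{2} + h 2 h = h^{2} + 2 h^{2} = 3 h^{2}$)
$\left(8 - \left(5 + \frac{1}{\sqrt{3 + C{\left(-3 \right)}} - 6}\right)\right)^{2} = \left(8 - \left(5 + \frac{1}{\sqrt{3 + 3 \left(-3\right)^{2}} - 6}\right)\right)^{2} = \left(8 - \left(5 + \frac{1}{\sqrt{3 + 3 \cdot 9} - 6}\right)\right)^{2} = \left(8 - \left(5 + \frac{1}{\sqrt{3 + 27} - 6}\right)\right)^{2} = \left(8 - \left(5 + \frac{1}{\sqrt{30} - 6}\right)\right)^{2} = \left(8 - \left(5 + \frac{1}{-6 + \sqrt{30}}\right)\right)^{2} = \left(3 - \frac{1}{-6 + \sqrt{30}}\right)^{2}$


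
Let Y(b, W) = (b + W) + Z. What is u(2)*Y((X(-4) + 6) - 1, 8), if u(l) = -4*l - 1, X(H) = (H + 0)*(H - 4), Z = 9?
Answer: -486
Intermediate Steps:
X(H) = H*(-4 + H)
Y(b, W) = 9 + W + b (Y(b, W) = (b + W) + 9 = (W + b) + 9 = 9 + W + b)
u(l) = -1 - 4*l
u(2)*Y((X(-4) + 6) - 1, 8) = (-1 - 4*2)*(9 + 8 + ((-4*(-4 - 4) + 6) - 1)) = (-1 - 8)*(9 + 8 + ((-4*(-8) + 6) - 1)) = -9*(9 + 8 + ((32 + 6) - 1)) = -9*(9 + 8 + (38 - 1)) = -9*(9 + 8 + 37) = -9*54 = -486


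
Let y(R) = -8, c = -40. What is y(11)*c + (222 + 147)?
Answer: 689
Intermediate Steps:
y(11)*c + (222 + 147) = -8*(-40) + (222 + 147) = 320 + 369 = 689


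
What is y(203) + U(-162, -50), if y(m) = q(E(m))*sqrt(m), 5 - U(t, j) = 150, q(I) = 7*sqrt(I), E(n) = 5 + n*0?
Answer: -145 + 7*sqrt(1015) ≈ 78.013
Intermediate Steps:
E(n) = 5 (E(n) = 5 + 0 = 5)
U(t, j) = -145 (U(t, j) = 5 - 1*150 = 5 - 150 = -145)
y(m) = 7*sqrt(5)*sqrt(m) (y(m) = (7*sqrt(5))*sqrt(m) = 7*sqrt(5)*sqrt(m))
y(203) + U(-162, -50) = 7*sqrt(5)*sqrt(203) - 145 = 7*sqrt(1015) - 145 = -145 + 7*sqrt(1015)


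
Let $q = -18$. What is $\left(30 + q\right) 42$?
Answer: $504$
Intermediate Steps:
$\left(30 + q\right) 42 = \left(30 - 18\right) 42 = 12 \cdot 42 = 504$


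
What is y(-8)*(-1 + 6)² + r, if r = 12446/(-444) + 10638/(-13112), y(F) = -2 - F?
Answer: 88167997/727716 ≈ 121.16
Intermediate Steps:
r = -20989403/727716 (r = 12446*(-1/444) + 10638*(-1/13112) = -6223/222 - 5319/6556 = -20989403/727716 ≈ -28.843)
y(-8)*(-1 + 6)² + r = (-2 - 1*(-8))*(-1 + 6)² - 20989403/727716 = (-2 + 8)*5² - 20989403/727716 = 6*25 - 20989403/727716 = 150 - 20989403/727716 = 88167997/727716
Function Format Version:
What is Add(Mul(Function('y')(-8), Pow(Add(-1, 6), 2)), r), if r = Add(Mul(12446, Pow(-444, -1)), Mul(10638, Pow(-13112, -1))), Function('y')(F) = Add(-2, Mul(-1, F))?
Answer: Rational(88167997, 727716) ≈ 121.16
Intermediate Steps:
r = Rational(-20989403, 727716) (r = Add(Mul(12446, Rational(-1, 444)), Mul(10638, Rational(-1, 13112))) = Add(Rational(-6223, 222), Rational(-5319, 6556)) = Rational(-20989403, 727716) ≈ -28.843)
Add(Mul(Function('y')(-8), Pow(Add(-1, 6), 2)), r) = Add(Mul(Add(-2, Mul(-1, -8)), Pow(Add(-1, 6), 2)), Rational(-20989403, 727716)) = Add(Mul(Add(-2, 8), Pow(5, 2)), Rational(-20989403, 727716)) = Add(Mul(6, 25), Rational(-20989403, 727716)) = Add(150, Rational(-20989403, 727716)) = Rational(88167997, 727716)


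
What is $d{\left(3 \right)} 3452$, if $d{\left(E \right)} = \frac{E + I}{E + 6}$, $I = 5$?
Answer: $\frac{27616}{9} \approx 3068.4$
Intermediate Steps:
$d{\left(E \right)} = \frac{5 + E}{6 + E}$ ($d{\left(E \right)} = \frac{E + 5}{E + 6} = \frac{5 + E}{6 + E}$)
$d{\left(3 \right)} 3452 = \frac{5 + 3}{6 + 3} \cdot 3452 = \frac{1}{9} \cdot 8 \cdot 3452 = \frac{8}{9} \cdot 3452 = \frac{27616}{9}$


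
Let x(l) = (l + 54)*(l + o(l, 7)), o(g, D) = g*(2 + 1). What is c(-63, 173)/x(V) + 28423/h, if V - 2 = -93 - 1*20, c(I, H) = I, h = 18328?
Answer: 19949295/12884584 ≈ 1.5483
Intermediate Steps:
o(g, D) = 3*g (o(g, D) = g*3 = 3*g)
V = -111 (V = 2 + (-93 - 1*20) = 2 + (-93 - 20) = 2 - 113 = -111)
x(l) = 4*l*(54 + l) (x(l) = (l + 54)*(l + 3*l) = (54 + l)*(4*l) = 4*l*(54 + l))
c(-63, 173)/x(V) + 28423/h = -63*(-1/(444*(54 - 111))) + 28423/18328 = -63/(4*(-111)*(-57)) + 28423*(1/18328) = -63/25308 + 28423/18328 = -63*1/25308 + 28423/18328 = -7/2812 + 28423/18328 = 19949295/12884584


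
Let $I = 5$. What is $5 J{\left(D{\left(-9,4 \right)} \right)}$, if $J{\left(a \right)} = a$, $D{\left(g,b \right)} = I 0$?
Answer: $0$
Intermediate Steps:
$D{\left(g,b \right)} = 0$ ($D{\left(g,b \right)} = 5 \cdot 0 = 0$)
$5 J{\left(D{\left(-9,4 \right)} \right)} = 5 \cdot 0 = 0$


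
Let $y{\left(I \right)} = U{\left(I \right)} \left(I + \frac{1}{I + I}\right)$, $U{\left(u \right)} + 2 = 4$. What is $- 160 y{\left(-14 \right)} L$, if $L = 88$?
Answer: $\frac{2766720}{7} \approx 3.9525 \cdot 10^{5}$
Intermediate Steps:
$U{\left(u \right)} = 2$ ($U{\left(u \right)} = -2 + 4 = 2$)
$y{\left(I \right)} = \frac{1}{I} + 2 I$ ($y{\left(I \right)} = 2 \left(I + \frac{1}{I + I}\right) = 2 \left(I + \frac{1}{2 I}\right) = \frac{1}{I} + 2 I$)
$- 160 y{\left(-14 \right)} L = - 160 \left(\frac{1}{-14} + 2 \left(-14\right)\right) 88 = - 160 \left(- \frac{1}{14} - 28\right) 88 = \left(-160\right) \left(- \frac{393}{14}\right) 88 = \frac{31440}{7} \cdot 88 = \frac{2766720}{7}$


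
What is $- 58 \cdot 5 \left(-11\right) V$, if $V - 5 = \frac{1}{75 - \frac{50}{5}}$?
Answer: $\frac{207988}{13} \approx 15999.0$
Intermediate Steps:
$V = \frac{326}{65}$ ($V = 5 + \frac{1}{75 - \frac{50}{5}} = 5 + \frac{1}{75 - 10} = 5 + \frac{1}{65} = \frac{326}{65} \approx 5.0154$)
$- 58 \cdot 5 \left(-11\right) V = - 58 \cdot 5 \left(-11\right) \frac{326}{65} = \left(-58\right) \left(-55\right) \frac{326}{65} = 3190 \cdot \frac{326}{65} = \frac{207988}{13}$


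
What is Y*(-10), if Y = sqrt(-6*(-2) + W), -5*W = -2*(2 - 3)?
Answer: -2*sqrt(290) ≈ -34.059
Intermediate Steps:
W = -2/5 (W = -(-2)*(2 - 3)/5 = -(-2)*(-1)/5 = -1/5*2 = -2/5 ≈ -0.40000)
Y = sqrt(290)/5 (Y = sqrt(-6*(-2) - 2/5) = sqrt(12 - 2/5) = sqrt(58/5) = sqrt(290)/5 ≈ 3.4059)
Y*(-10) = (sqrt(290)/5)*(-10) = -2*sqrt(290)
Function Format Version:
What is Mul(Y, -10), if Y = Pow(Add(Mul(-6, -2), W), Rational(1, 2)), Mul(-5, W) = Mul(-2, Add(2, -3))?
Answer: Mul(-2, Pow(290, Rational(1, 2))) ≈ -34.059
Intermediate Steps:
W = Rational(-2, 5) (W = Mul(Rational(-1, 5), Mul(-2, Add(2, -3))) = Mul(Rational(-1, 5), Mul(-2, -1)) = Mul(Rational(-1, 5), 2) = Rational(-2, 5) ≈ -0.40000)
Y = Mul(Rational(1, 5), Pow(290, Rational(1, 2))) (Y = Pow(Add(Mul(-6, -2), Rational(-2, 5)), Rational(1, 2)) = Pow(Add(12, Rational(-2, 5)), Rational(1, 2)) = Pow(Rational(58, 5), Rational(1, 2)) = Mul(Rational(1, 5), Pow(290, Rational(1, 2))) ≈ 3.4059)
Mul(Y, -10) = Mul(Mul(Rational(1, 5), Pow(290, Rational(1, 2))), -10) = Mul(-2, Pow(290, Rational(1, 2)))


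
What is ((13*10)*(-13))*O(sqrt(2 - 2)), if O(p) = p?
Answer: 0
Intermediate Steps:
((13*10)*(-13))*O(sqrt(2 - 2)) = ((13*10)*(-13))*sqrt(2 - 2) = (130*(-13))*sqrt(0) = -1690*0 = 0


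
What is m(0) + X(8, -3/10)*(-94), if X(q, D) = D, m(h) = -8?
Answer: 101/5 ≈ 20.200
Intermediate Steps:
m(0) + X(8, -3/10)*(-94) = -8 - 3/10*(-94) = -8 + 141/5 = 101/5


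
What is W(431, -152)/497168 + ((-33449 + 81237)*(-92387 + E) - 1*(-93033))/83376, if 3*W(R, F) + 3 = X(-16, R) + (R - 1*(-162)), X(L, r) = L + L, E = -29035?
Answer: -311396618987/4474512 ≈ -69593.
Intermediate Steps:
X(L, r) = 2*L
W(R, F) = 127/3 + R/3 (W(R, F) = -1 + (2*(-16) + (R - 1*(-162)))/3 = -1 + (-32 + (R + 162))/3 = -1 + (-32 + (162 + R))/3 = -1 + (130 + R)/3 = -1 + (130/3 + R/3) = 127/3 + R/3)
W(431, -152)/497168 + ((-33449 + 81237)*(-92387 + E) - 1*(-93033))/83376 = (127/3 + (1/3)*431)/497168 + ((-33449 + 81237)*(-92387 - 29035) - 1*(-93033))/83376 = (127/3 + 431/3)*(1/497168) + (47788*(-121422) + 93033)*(1/83376) = 186*(1/497168) + (-5802514536 + 93033)*(1/83376) = 93/248584 - 5802421503*1/83376 = 93/248584 - 1934140501/27792 = -311396618987/4474512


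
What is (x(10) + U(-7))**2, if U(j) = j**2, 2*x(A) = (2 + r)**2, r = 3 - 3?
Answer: 2601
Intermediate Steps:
r = 0
x(A) = 2 (x(A) = (2 + 0)**2/2 = (1/2)*2**2 = (1/2)*4 = 2)
(x(10) + U(-7))**2 = (2 + (-7)**2)**2 = (2 + 49)**2 = 51**2 = 2601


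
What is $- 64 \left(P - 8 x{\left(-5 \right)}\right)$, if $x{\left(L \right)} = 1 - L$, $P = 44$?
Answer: $256$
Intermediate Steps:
$- 64 \left(P - 8 x{\left(-5 \right)}\right) = - 64 \left(44 - 8 \left(1 - -5\right)\right) = - 64 \left(44 - 8 \left(1 + 5\right)\right) = - 64 \left(44 - 48\right) = \left(-64\right) \left(-4\right) = 256$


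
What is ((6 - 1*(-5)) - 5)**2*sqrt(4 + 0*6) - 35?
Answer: 37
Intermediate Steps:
((6 - 1*(-5)) - 5)**2*sqrt(4 + 0*6) - 35 = ((6 + 5) - 5)**2*sqrt(4 + 0) - 35 = (11 - 5)**2*sqrt(4) - 35 = 6**2*2 - 35 = 36*2 - 35 = 72 - 35 = 37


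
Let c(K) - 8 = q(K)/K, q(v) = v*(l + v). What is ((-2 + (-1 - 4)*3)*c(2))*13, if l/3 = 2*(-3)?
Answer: 1768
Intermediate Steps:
l = -18 (l = 3*(2*(-3)) = 3*(-6) = -18)
q(v) = v*(-18 + v)
c(K) = -10 + K (c(K) = 8 + (K*(-18 + K))/K = 8 + (-18 + K) = -10 + K)
((-2 + (-1 - 4)*3)*c(2))*13 = ((-2 + (-1 - 4)*3)*(-10 + 2))*13 = ((-2 - 5*3)*(-8))*13 = ((-2 - 15)*(-8))*13 = -17*(-8)*13 = 136*13 = 1768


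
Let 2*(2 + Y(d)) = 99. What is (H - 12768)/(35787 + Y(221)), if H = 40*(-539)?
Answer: -68656/71669 ≈ -0.95796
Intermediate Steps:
H = -21560
Y(d) = 95/2 (Y(d) = -2 + (½)*99 = -2 + 99/2 = 95/2)
(H - 12768)/(35787 + Y(221)) = (-21560 - 12768)/(35787 + 95/2) = -34328/71669/2 = -34328*2/71669 = -68656/71669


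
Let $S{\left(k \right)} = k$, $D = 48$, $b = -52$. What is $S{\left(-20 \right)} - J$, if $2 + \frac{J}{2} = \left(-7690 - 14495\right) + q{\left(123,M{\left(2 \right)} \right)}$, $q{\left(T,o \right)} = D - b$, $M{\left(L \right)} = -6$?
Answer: $44154$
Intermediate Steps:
$q{\left(T,o \right)} = 100$ ($q{\left(T,o \right)} = 48 - -52 = 48 + 52 = 100$)
$J = -44174$ ($J = -4 + 2 \left(\left(-7690 - 14495\right) + 100\right) = -4 + 2 \left(-22185 + 100\right) = -4 + 2 \left(-22085\right) = -4 - 44170 = -44174$)
$S{\left(-20 \right)} - J = -20 - -44174 = -20 + 44174 = 44154$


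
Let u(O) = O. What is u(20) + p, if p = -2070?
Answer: -2050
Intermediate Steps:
u(20) + p = 20 - 2070 = -2050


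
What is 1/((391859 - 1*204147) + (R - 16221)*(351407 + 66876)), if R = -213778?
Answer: -1/96204484005 ≈ -1.0395e-11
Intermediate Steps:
1/((391859 - 1*204147) + (R - 16221)*(351407 + 66876)) = 1/((391859 - 1*204147) + (-213778 - 16221)*(351407 + 66876)) = 1/((391859 - 204147) - 229999*418283) = 1/(187712 - 96204671717) = 1/(-96204484005) = -1/96204484005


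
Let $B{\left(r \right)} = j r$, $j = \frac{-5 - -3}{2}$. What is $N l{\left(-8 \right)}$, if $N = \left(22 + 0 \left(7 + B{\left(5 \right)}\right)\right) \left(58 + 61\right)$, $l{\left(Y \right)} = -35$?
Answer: $-91630$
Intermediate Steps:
$j = -1$ ($j = \left(-5 + 3\right) \frac{1}{2} = \left(-2\right) \frac{1}{2} = -1$)
$B{\left(r \right)} = - r$
$N = 2618$ ($N = \left(22 + 0 \left(7 - 5\right)\right) \left(58 + 61\right) = \left(22 + 0 \left(7 - 5\right)\right) 119 = \left(22 + 0 \cdot 2\right) 119 = \left(22 + 0\right) 119 = 22 \cdot 119 = 2618$)
$N l{\left(-8 \right)} = 2618 \left(-35\right) = -91630$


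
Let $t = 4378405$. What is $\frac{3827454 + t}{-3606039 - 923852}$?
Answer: $- \frac{8205859}{4529891} \approx -1.8115$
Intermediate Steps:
$\frac{3827454 + t}{-3606039 - 923852} = \frac{3827454 + 4378405}{-3606039 - 923852} = \frac{8205859}{-4529891} = 8205859 \left(- \frac{1}{4529891}\right) = - \frac{8205859}{4529891}$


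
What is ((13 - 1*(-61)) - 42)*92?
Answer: 2944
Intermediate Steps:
((13 - 1*(-61)) - 42)*92 = ((13 + 61) - 42)*92 = (74 - 42)*92 = 32*92 = 2944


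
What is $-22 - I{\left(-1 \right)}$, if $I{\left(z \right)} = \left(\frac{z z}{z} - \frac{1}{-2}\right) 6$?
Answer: $-19$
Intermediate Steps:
$I{\left(z \right)} = 3 + 6 z$ ($I{\left(z \right)} = \left(\frac{z^{2}}{z} - - \frac{1}{2}\right) 6 = \left(z + \frac{1}{2}\right) 6 = \left(\frac{1}{2} + z\right) 6 = 3 + 6 z$)
$-22 - I{\left(-1 \right)} = -22 - \left(3 + 6 \left(-1\right)\right) = -22 - \left(3 - 6\right) = -22 - -3 = -22 + 3 = -19$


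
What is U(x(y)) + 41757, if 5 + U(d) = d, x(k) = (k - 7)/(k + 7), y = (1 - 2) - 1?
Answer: 208751/5 ≈ 41750.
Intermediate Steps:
y = -2 (y = -1 - 1 = -2)
x(k) = (-7 + k)/(7 + k)
U(d) = -5 + d
U(x(y)) + 41757 = (-5 + (-7 - 2)/(7 - 2)) + 41757 = (-5 - 9/5) + 41757 = -34/5 + 41757 = 208751/5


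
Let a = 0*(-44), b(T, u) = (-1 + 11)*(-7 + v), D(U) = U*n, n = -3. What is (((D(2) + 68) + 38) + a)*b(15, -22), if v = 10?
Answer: 3000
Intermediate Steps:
D(U) = -3*U (D(U) = U*(-3) = -3*U)
b(T, u) = 30 (b(T, u) = (-1 + 11)*(-7 + 10) = 10*3 = 30)
a = 0
(((D(2) + 68) + 38) + a)*b(15, -22) = (((-3*2 + 68) + 38) + 0)*30 = (((-6 + 68) + 38) + 0)*30 = ((62 + 38) + 0)*30 = (100 + 0)*30 = 100*30 = 3000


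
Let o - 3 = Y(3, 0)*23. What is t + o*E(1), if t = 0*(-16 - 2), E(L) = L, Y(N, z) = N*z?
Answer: 3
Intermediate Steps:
t = 0 (t = 0*(-18) = 0)
o = 3 (o = 3 + (3*0)*23 = 3 + 0*23 = 3 + 0 = 3)
t + o*E(1) = 0 + 3*1 = 0 + 3 = 3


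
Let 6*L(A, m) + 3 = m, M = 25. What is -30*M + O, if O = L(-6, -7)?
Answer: -2255/3 ≈ -751.67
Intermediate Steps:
L(A, m) = -1/2 + m/6
O = -5/3 (O = -1/2 + (1/6)*(-7) = -1/2 - 7/6 = -5/3 ≈ -1.6667)
-30*M + O = -30*25 - 5/3 = -750 - 5/3 = -2255/3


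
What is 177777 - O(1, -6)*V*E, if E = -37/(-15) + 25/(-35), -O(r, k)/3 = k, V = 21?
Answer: 885573/5 ≈ 1.7711e+5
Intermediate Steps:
O(r, k) = -3*k
E = 184/105 (E = -37*(-1/15) + 25*(-1/35) = 37/15 - 5/7 = 184/105 ≈ 1.7524)
177777 - O(1, -6)*V*E = 177777 - -3*(-6)*21*184/105 = 177777 - 18*21*184/105 = 177777 - 378*184/105 = 177777 - 1*3312/5 = 177777 - 3312/5 = 885573/5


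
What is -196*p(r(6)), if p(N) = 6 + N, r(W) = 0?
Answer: -1176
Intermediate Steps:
-196*p(r(6)) = -196*(6 + 0) = -196*6 = -1176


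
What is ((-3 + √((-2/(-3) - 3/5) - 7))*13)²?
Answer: 5239/15 - 676*I*√390/5 ≈ 349.27 - 2670.0*I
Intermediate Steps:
((-3 + √((-2/(-3) - 3/5) - 7))*13)² = ((-3 + √((-2*(-⅓) - 3*⅕) - 7))*13)² = ((-3 + √((⅔ - ⅗) - 7))*13)² = ((-3 + √(1/15 - 7))*13)² = ((-3 + √(-104/15))*13)² = ((-3 + 2*I*√390/15)*13)² = (-39 + 26*I*√390/15)²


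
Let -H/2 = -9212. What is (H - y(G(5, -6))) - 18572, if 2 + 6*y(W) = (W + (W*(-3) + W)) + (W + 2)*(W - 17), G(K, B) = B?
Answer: -164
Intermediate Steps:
H = 18424 (H = -2*(-9212) = 18424)
y(W) = -⅓ - W/6 + (-17 + W)*(2 + W)/6 (y(W) = -⅓ + ((W + (W*(-3) + W)) + (W + 2)*(W - 17))/6 = -⅓ + ((W + (-3*W + W)) + (2 + W)*(-17 + W))/6 = -⅓ + ((W - 2*W) + (-17 + W)*(2 + W))/6 = -⅓ + (-W + (-17 + W)*(2 + W))/6 = -⅓ + (-W/6 + (-17 + W)*(2 + W)/6) = -⅓ - W/6 + (-17 + W)*(2 + W)/6)
(H - y(G(5, -6))) - 18572 = (18424 - (-6 - 8/3*(-6) + (⅙)*(-6)²)) - 18572 = (18424 - (-6 + 16 + (⅙)*36)) - 18572 = (18424 - (-6 + 16 + 6)) - 18572 = (18424 - 1*16) - 18572 = (18424 - 16) - 18572 = 18408 - 18572 = -164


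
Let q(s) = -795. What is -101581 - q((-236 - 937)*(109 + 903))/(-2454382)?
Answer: -249318578737/2454382 ≈ -1.0158e+5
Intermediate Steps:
-101581 - q((-236 - 937)*(109 + 903))/(-2454382) = -101581 - (-795)/(-2454382) = -101581 - (-795)*(-1)/2454382 = -101581 - 1*795/2454382 = -101581 - 795/2454382 = -249318578737/2454382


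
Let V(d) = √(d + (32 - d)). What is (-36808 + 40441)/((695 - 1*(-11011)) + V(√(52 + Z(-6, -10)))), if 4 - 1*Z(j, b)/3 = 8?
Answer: 3037707/9787886 - 519*√2/4893943 ≈ 0.31020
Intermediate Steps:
Z(j, b) = -12 (Z(j, b) = 12 - 3*8 = 12 - 24 = -12)
V(d) = 4*√2 (V(d) = √32 = 4*√2)
(-36808 + 40441)/((695 - 1*(-11011)) + V(√(52 + Z(-6, -10)))) = (-36808 + 40441)/((695 - 1*(-11011)) + 4*√2) = 3633/((695 + 11011) + 4*√2) = 3633/(11706 + 4*√2)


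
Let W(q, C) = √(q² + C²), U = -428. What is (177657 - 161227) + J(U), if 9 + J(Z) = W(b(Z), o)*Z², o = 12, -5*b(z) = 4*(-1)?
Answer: 16421 + 732736*√226/5 ≈ 2.2195e+6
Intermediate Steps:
b(z) = ⅘ (b(z) = -4*(-1)/5 = -⅕*(-4) = ⅘)
W(q, C) = √(C² + q²)
J(Z) = -9 + 4*√226*Z²/5 (J(Z) = -9 + √(12² + (⅘)²)*Z² = -9 + √(144 + 16/25)*Z² = -9 + √(3616/25)*Z² = -9 + (4*√226/5)*Z² = -9 + 4*√226*Z²/5)
(177657 - 161227) + J(U) = (177657 - 161227) + (-9 + (⅘)*√226*(-428)²) = 16430 + (-9 + (⅘)*√226*183184) = 16430 + (-9 + 732736*√226/5) = 16421 + 732736*√226/5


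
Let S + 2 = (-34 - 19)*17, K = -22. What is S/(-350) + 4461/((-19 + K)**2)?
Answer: 439899/84050 ≈ 5.2338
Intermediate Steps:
S = -903 (S = -2 + (-34 - 19)*17 = -2 - 53*17 = -2 - 901 = -903)
S/(-350) + 4461/((-19 + K)**2) = -903/(-350) + 4461/((-19 - 22)**2) = -903*(-1/350) + 4461/((-41)**2) = 129/50 + 4461/1681 = 439899/84050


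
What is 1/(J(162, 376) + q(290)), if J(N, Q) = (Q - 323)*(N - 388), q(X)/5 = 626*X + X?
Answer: 1/897172 ≈ 1.1146e-6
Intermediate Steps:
q(X) = 3135*X (q(X) = 5*(626*X + X) = 5*(627*X) = 3135*X)
J(N, Q) = (-388 + N)*(-323 + Q) (J(N, Q) = (-323 + Q)*(-388 + N) = (-388 + N)*(-323 + Q))
1/(J(162, 376) + q(290)) = 1/((125324 - 388*376 - 323*162 + 162*376) + 3135*290) = 1/((125324 - 145888 - 52326 + 60912) + 909150) = 1/(-11978 + 909150) = 1/897172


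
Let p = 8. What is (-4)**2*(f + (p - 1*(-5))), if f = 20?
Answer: 528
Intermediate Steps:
(-4)**2*(f + (p - 1*(-5))) = (-4)**2*(20 + (8 - 1*(-5))) = 16*(20 + (8 + 5)) = 16*(20 + 13) = 16*33 = 528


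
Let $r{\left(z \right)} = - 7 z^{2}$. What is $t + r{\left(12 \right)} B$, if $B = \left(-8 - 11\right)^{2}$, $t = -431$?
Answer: $-364319$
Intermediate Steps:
$B = 361$ ($B = \left(-19\right)^{2} = 361$)
$t + r{\left(12 \right)} B = -431 + - 7 \cdot 12^{2} \cdot 361 = -431 + \left(-7\right) 144 \cdot 361 = -431 - 363888 = -364319$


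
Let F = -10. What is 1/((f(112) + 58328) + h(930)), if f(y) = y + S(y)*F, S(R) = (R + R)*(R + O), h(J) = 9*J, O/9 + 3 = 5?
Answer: -1/224390 ≈ -4.4565e-6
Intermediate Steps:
O = 18 (O = -27 + 9*5 = -27 + 45 = 18)
S(R) = 2*R*(18 + R) (S(R) = (R + R)*(R + 18) = (2*R)*(18 + R) = 2*R*(18 + R))
f(y) = y - 20*y*(18 + y) (f(y) = y + (2*y*(18 + y))*(-10) = y - 20*y*(18 + y))
1/((f(112) + 58328) + h(930)) = 1/((112*(-359 - 20*112) + 58328) + 9*930) = 1/((112*(-359 - 2240) + 58328) + 8370) = 1/((112*(-2599) + 58328) + 8370) = 1/((-291088 + 58328) + 8370) = 1/(-232760 + 8370) = 1/(-224390) = -1/224390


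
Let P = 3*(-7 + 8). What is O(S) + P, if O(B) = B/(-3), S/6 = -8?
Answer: 19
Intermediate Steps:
S = -48 (S = 6*(-8) = -48)
O(B) = -B/3 (O(B) = B*(-⅓) = -B/3)
P = 3 (P = 3*1 = 3)
O(S) + P = -⅓*(-48) + 3 = 16 + 3 = 19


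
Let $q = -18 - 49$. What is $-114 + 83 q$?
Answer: $-5675$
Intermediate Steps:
$q = -67$
$-114 + 83 q = -114 + 83 \left(-67\right) = -114 - 5561 = -5675$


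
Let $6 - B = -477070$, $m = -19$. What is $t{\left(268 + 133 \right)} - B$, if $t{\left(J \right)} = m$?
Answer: $-477095$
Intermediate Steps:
$t{\left(J \right)} = -19$
$B = 477076$ ($B = 6 - -477070 = 6 + 477070 = 477076$)
$t{\left(268 + 133 \right)} - B = -19 - 477076 = -477095$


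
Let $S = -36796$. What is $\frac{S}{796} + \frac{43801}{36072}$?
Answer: $- \frac{323109929}{7178328} \approx -45.012$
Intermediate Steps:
$\frac{S}{796} + \frac{43801}{36072} = - \frac{36796}{796} + \frac{43801}{36072} = \left(-36796\right) \frac{1}{796} + 43801 \cdot \frac{1}{36072} = - \frac{9199}{199} + \frac{43801}{36072} = - \frac{323109929}{7178328}$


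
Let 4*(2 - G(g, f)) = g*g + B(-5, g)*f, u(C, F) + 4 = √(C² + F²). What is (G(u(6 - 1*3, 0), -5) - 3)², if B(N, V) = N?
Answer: 225/4 ≈ 56.250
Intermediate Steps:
u(C, F) = -4 + √(C² + F²)
G(g, f) = 2 - g²/4 + 5*f/4 (G(g, f) = 2 - (g*g - 5*f)/4 = 2 - (g² - 5*f)/4 = 2 + (-g²/4 + 5*f/4) = 2 - g²/4 + 5*f/4)
(G(u(6 - 1*3, 0), -5) - 3)² = ((2 - (-4 + √((6 - 1*3)² + 0²))²/4 + (5/4)*(-5)) - 3)² = ((2 - (-4 + √((6 - 3)² + 0))²/4 - 25/4) - 3)² = ((2 - (-4 + √(3² + 0))²/4 - 25/4) - 3)² = ((2 - (-4 + √(9 + 0))²/4 - 25/4) - 3)² = ((2 - (-4 + √9)²/4 - 25/4) - 3)² = ((2 - (-4 + 3)²/4 - 25/4) - 3)² = ((2 - ¼*(-1)² - 25/4) - 3)² = ((2 - ¼*1 - 25/4) - 3)² = ((2 - ¼ - 25/4) - 3)² = (-9/2 - 3)² = (-15/2)² = 225/4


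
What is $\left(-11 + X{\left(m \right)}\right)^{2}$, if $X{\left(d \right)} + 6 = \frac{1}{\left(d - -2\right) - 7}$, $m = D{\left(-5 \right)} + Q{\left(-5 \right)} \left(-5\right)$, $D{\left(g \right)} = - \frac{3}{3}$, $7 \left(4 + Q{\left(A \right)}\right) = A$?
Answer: $\frac{4343056}{15129} \approx 287.07$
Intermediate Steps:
$Q{\left(A \right)} = -4 + \frac{A}{7}$
$D{\left(g \right)} = -1$ ($D{\left(g \right)} = \left(-3\right) \frac{1}{3} = -1$)
$m = \frac{158}{7}$ ($m = -1 + \left(-4 + \frac{1}{7} \left(-5\right)\right) \left(-5\right) = -1 + \left(-4 - \frac{5}{7}\right) \left(-5\right) = -1 - - \frac{165}{7} = -1 + \frac{165}{7} = \frac{158}{7} \approx 22.571$)
$X{\left(d \right)} = -6 + \frac{1}{-5 + d}$ ($X{\left(d \right)} = -6 + \frac{1}{\left(d - -2\right) - 7} = -6 + \frac{1}{\left(d + 2\right) - 7} = -6 + \frac{1}{\left(2 + d\right) - 7} = -6 + \frac{1}{-5 + d}$)
$\left(-11 + X{\left(m \right)}\right)^{2} = \left(-11 + \frac{31 - \frac{948}{7}}{-5 + \frac{158}{7}}\right)^{2} = \left(-11 + \frac{31 - \frac{948}{7}}{\frac{123}{7}}\right)^{2} = \left(-11 + \frac{7}{123} \left(- \frac{731}{7}\right)\right)^{2} = \left(-11 - \frac{731}{123}\right)^{2} = \left(- \frac{2084}{123}\right)^{2} = \frac{4343056}{15129}$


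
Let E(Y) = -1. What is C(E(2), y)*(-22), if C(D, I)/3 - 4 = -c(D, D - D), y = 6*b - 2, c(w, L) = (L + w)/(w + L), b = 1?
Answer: -198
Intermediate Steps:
c(w, L) = 1 (c(w, L) = (L + w)/(L + w) = 1)
y = 4 (y = 6*1 - 2 = 6 - 2 = 4)
C(D, I) = 9 (C(D, I) = 12 + 3*(-1*1) = 12 + 3*(-1) = 12 - 3 = 9)
C(E(2), y)*(-22) = 9*(-22) = -198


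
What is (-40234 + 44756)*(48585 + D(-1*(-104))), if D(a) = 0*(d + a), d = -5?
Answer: 219701370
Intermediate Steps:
D(a) = 0 (D(a) = 0*(-5 + a) = 0)
(-40234 + 44756)*(48585 + D(-1*(-104))) = (-40234 + 44756)*(48585 + 0) = 4522*48585 = 219701370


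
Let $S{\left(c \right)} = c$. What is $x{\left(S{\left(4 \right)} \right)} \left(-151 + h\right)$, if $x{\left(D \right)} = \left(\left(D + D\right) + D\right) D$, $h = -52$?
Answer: $-9744$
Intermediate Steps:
$x{\left(D \right)} = 3 D^{2}$ ($x{\left(D \right)} = \left(2 D + D\right) D = 3 D D = 3 D^{2}$)
$x{\left(S{\left(4 \right)} \right)} \left(-151 + h\right) = 3 \cdot 4^{2} \left(-151 - 52\right) = 3 \cdot 16 \left(-203\right) = 48 \left(-203\right) = -9744$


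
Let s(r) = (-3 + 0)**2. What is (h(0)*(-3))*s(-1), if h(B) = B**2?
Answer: 0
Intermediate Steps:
s(r) = 9 (s(r) = (-3)**2 = 9)
(h(0)*(-3))*s(-1) = (0**2*(-3))*9 = (0*(-3))*9 = 0*9 = 0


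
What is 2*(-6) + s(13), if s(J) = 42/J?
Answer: -114/13 ≈ -8.7692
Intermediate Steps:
2*(-6) + s(13) = 2*(-6) + 42/13 = -12 + 42*(1/13) = -12 + 42/13 = -114/13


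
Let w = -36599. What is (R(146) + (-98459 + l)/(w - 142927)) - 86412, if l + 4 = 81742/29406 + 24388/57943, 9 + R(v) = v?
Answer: -6597607880953393420/76472324794827 ≈ -86275.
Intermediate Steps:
R(v) = -9 + v
l = -680978599/851935929 (l = -4 + (81742/29406 + 24388/57943) = -4 + (81742*(1/29406) + 24388*(1/57943)) = -4 + (40871/14703 + 24388/57943) = -4 + 2726765117/851935929 = -680978599/851935929 ≈ -0.79933)
(R(146) + (-98459 + l)/(w - 142927)) - 86412 = ((-9 + 146) + (-98459 - 680978599/851935929)/(-36599 - 142927)) - 86412 = (137 - 83881440612010/851935929/(-179526)) - 86412 = (137 - 83881440612010/851935929*(-1/179526)) - 86412 = (137 + 41940720306005/76472324794827) - 86412 = 10518649217197304/76472324794827 - 86412 = -6597607880953393420/76472324794827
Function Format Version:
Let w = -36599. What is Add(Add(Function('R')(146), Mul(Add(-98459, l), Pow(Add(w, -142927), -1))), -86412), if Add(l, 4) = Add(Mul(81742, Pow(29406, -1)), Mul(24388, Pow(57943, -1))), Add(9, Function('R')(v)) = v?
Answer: Rational(-6597607880953393420, 76472324794827) ≈ -86275.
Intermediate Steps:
Function('R')(v) = Add(-9, v)
l = Rational(-680978599, 851935929) (l = Add(-4, Add(Mul(81742, Pow(29406, -1)), Mul(24388, Pow(57943, -1)))) = Add(-4, Add(Mul(81742, Rational(1, 29406)), Mul(24388, Rational(1, 57943)))) = Add(-4, Add(Rational(40871, 14703), Rational(24388, 57943))) = Add(-4, Rational(2726765117, 851935929)) = Rational(-680978599, 851935929) ≈ -0.79933)
Add(Add(Function('R')(146), Mul(Add(-98459, l), Pow(Add(w, -142927), -1))), -86412) = Add(Add(Add(-9, 146), Mul(Add(-98459, Rational(-680978599, 851935929)), Pow(Add(-36599, -142927), -1))), -86412) = Add(Add(137, Mul(Rational(-83881440612010, 851935929), Pow(-179526, -1))), -86412) = Add(Add(137, Mul(Rational(-83881440612010, 851935929), Rational(-1, 179526))), -86412) = Add(Add(137, Rational(41940720306005, 76472324794827)), -86412) = Add(Rational(10518649217197304, 76472324794827), -86412) = Rational(-6597607880953393420, 76472324794827)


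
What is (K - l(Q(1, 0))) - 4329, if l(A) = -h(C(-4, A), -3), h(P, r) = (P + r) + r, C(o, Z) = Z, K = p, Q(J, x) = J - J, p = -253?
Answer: -4588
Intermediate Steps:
Q(J, x) = 0
K = -253
h(P, r) = P + 2*r
l(A) = 6 - A (l(A) = -(A + 2*(-3)) = -(A - 6) = -(-6 + A) = 6 - A)
(K - l(Q(1, 0))) - 4329 = (-253 - (6 - 1*0)) - 4329 = (-253 - (6 + 0)) - 4329 = (-253 - 1*6) - 4329 = (-253 - 6) - 4329 = -259 - 4329 = -4588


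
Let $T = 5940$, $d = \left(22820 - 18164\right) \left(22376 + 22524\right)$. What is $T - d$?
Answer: $-209048460$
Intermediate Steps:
$d = 209054400$ ($d = 4656 \cdot 44900 = 209054400$)
$T - d = 5940 - 209054400 = -209048460$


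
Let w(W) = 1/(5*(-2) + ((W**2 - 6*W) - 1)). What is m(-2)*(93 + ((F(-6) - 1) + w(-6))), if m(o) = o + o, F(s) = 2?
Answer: -22940/61 ≈ -376.07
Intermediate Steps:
w(W) = 1/(-11 + W**2 - 6*W) (w(W) = 1/(-10 + (-1 + W**2 - 6*W)) = 1/(-11 + W**2 - 6*W))
m(o) = 2*o
m(-2)*(93 + ((F(-6) - 1) + w(-6))) = (2*(-2))*(93 + ((2 - 1) + 1/(-11 + (-6)**2 - 6*(-6)))) = -4*(93 + (1 + 1/(-11 + 36 + 36))) = -4*(93 + (1 + 1/61)) = -4*(93 + 62/61) = -4*5735/61 = -22940/61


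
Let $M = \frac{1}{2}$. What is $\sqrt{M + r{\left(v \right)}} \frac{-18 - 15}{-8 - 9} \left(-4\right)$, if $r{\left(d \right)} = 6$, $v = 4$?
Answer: $- \frac{66 \sqrt{26}}{17} \approx -19.796$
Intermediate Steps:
$M = \frac{1}{2} \approx 0.5$
$\sqrt{M + r{\left(v \right)}} \frac{-18 - 15}{-8 - 9} \left(-4\right) = \sqrt{\frac{1}{2} + 6} \frac{-18 - 15}{-8 - 9} \left(-4\right) = \sqrt{\frac{13}{2}} \left(- \frac{33}{-17}\right) \left(-4\right) = \frac{\sqrt{26}}{2} \left(\left(-33\right) \left(- \frac{1}{17}\right)\right) \left(-4\right) = \frac{\sqrt{26}}{2} \cdot \frac{33}{17} \left(-4\right) = \frac{33 \sqrt{26}}{34} \left(-4\right) = - \frac{66 \sqrt{26}}{17}$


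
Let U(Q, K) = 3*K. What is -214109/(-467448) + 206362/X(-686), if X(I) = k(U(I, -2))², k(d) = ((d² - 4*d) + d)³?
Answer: 110602294295405/241465243656096 ≈ 0.45805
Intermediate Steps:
k(d) = (d² - 3*d)³
X(I) = 24794911296 (X(I) = ((3*(-2))³*(-3 + 3*(-2))³)² = ((-6)³*(-3 - 6)³)² = (-216*(-9)³)² = (-216*(-729))² = 157464² = 24794911296)
-214109/(-467448) + 206362/X(-686) = -214109/(-467448) + 206362/24794911296 = -214109*(-1/467448) + 206362*(1/24794911296) = 214109/467448 + 103181/12397455648 = 110602294295405/241465243656096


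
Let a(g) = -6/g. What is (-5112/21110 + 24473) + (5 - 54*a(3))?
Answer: 259502674/10555 ≈ 24586.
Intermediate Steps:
(-5112/21110 + 24473) + (5 - 54*a(3)) = (-5112/21110 + 24473) + (5 - (-324)/3) = (-5112*1/21110 + 24473) + (5 - (-324)/3) = (-2556/10555 + 24473) + (5 - 54*(-2)) = 258309959/10555 + (5 + 108) = 258309959/10555 + 113 = 259502674/10555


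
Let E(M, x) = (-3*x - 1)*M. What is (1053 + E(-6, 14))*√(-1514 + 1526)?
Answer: 2622*√3 ≈ 4541.4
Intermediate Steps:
E(M, x) = M*(-1 - 3*x) (E(M, x) = (-1 - 3*x)*M = M*(-1 - 3*x))
(1053 + E(-6, 14))*√(-1514 + 1526) = (1053 - 1*(-6)*(1 + 3*14))*√(-1514 + 1526) = (1053 - 1*(-6)*(1 + 42))*√12 = (1053 - 1*(-6)*43)*(2*√3) = (1053 + 258)*(2*√3) = 1311*(2*√3) = 2622*√3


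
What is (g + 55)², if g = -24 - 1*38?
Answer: 49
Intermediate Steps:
g = -62 (g = -24 - 38 = -62)
(g + 55)² = (-62 + 55)² = (-7)² = 49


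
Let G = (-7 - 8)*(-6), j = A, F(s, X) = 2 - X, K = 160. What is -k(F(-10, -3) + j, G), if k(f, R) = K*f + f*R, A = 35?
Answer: -10000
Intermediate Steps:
j = 35
G = 90 (G = -15*(-6) = 90)
k(f, R) = 160*f + R*f (k(f, R) = 160*f + f*R = 160*f + R*f)
-k(F(-10, -3) + j, G) = -((2 - 1*(-3)) + 35)*(160 + 90) = -((2 + 3) + 35)*250 = -(5 + 35)*250 = -40*250 = -1*10000 = -10000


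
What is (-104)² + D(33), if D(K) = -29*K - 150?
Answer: 9709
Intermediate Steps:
D(K) = -150 - 29*K
(-104)² + D(33) = (-104)² + (-150 - 29*33) = 10816 + (-150 - 957) = 10816 - 1107 = 9709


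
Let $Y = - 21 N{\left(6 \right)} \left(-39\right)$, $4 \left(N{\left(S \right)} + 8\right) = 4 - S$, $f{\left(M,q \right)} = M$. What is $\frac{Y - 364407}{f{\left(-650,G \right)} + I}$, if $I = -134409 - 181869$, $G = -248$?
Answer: $\frac{742737}{633856} \approx 1.1718$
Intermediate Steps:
$N{\left(S \right)} = -7 - \frac{S}{4}$ ($N{\left(S \right)} = -8 + \frac{4 - S}{4} = -8 - \left(-1 + \frac{S}{4}\right) = -7 - \frac{S}{4}$)
$I = -316278$
$Y = - \frac{13923}{2}$ ($Y = - 21 \left(-7 - \frac{3}{2}\right) \left(-39\right) = \left(-21\right) \left(- \frac{17}{2}\right) \left(-39\right) = \frac{357}{2} \left(-39\right) = - \frac{13923}{2} \approx -6961.5$)
$\frac{Y - 364407}{f{\left(-650,G \right)} + I} = \frac{- \frac{13923}{2} - 364407}{-650 - 316278} = - \frac{742737}{2 \left(-316928\right)} = \left(- \frac{742737}{2}\right) \left(- \frac{1}{316928}\right) = \frac{742737}{633856}$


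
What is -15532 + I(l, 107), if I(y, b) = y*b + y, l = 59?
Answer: -9160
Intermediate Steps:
I(y, b) = y + b*y (I(y, b) = b*y + y = y + b*y)
-15532 + I(l, 107) = -15532 + 59*(1 + 107) = -15532 + 59*108 = -15532 + 6372 = -9160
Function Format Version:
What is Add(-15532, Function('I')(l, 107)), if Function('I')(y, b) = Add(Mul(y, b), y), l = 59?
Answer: -9160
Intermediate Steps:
Function('I')(y, b) = Add(y, Mul(b, y)) (Function('I')(y, b) = Add(Mul(b, y), y) = Add(y, Mul(b, y)))
Add(-15532, Function('I')(l, 107)) = Add(-15532, Mul(59, Add(1, 107))) = Add(-15532, Mul(59, 108)) = Add(-15532, 6372) = -9160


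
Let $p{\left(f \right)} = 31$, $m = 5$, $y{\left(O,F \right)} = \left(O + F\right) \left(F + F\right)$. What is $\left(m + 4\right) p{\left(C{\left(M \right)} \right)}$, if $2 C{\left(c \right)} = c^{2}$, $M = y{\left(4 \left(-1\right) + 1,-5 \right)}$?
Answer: $279$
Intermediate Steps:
$y{\left(O,F \right)} = 2 F \left(F + O\right)$ ($y{\left(O,F \right)} = \left(F + O\right) 2 F = 2 F \left(F + O\right)$)
$M = 80$ ($M = 2 \left(-5\right) \left(-5 + \left(4 \left(-1\right) + 1\right)\right) = 2 \left(-5\right) \left(-5 + \left(-4 + 1\right)\right) = 2 \left(-5\right) \left(-5 - 3\right) = 2 \left(-5\right) \left(-8\right) = 80$)
$C{\left(c \right)} = \frac{c^{2}}{2}$
$\left(m + 4\right) p{\left(C{\left(M \right)} \right)} = \left(5 + 4\right) 31 = 9 \cdot 31 = 279$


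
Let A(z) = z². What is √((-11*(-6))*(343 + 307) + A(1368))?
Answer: 2*√478581 ≈ 1383.6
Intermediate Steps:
√((-11*(-6))*(343 + 307) + A(1368)) = √((-11*(-6))*(343 + 307) + 1368²) = √(66*650 + 1871424) = √(42900 + 1871424) = √1914324 = 2*√478581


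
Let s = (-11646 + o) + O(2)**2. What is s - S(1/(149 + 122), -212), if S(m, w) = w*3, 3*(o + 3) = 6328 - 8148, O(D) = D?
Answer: -34847/3 ≈ -11616.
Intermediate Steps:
o = -1829/3 (o = -3 + (6328 - 8148)/3 = -3 + (1/3)*(-1820) = -3 - 1820/3 = -1829/3 ≈ -609.67)
S(m, w) = 3*w
s = -36755/3 (s = (-11646 - 1829/3) + 2**2 = -36767/3 + 4 = -36755/3 ≈ -12252.)
s - S(1/(149 + 122), -212) = -36755/3 - 3*(-212) = -36755/3 - 1*(-636) = -36755/3 + 636 = -34847/3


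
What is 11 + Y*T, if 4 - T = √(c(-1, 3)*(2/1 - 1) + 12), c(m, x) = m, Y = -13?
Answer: -41 + 13*√11 ≈ 2.1161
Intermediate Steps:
T = 4 - √11 (T = 4 - √(-(2/1 - 1) + 12) = 4 - √(-(2*1 - 1) + 12) = 4 - √(-(2 - 1) + 12) = 4 - √(-1*1 + 12) = 4 - √(-1 + 12) = 4 - √11 ≈ 0.68338)
11 + Y*T = 11 - 13*(4 - √11) = 11 + (-52 + 13*√11) = -41 + 13*√11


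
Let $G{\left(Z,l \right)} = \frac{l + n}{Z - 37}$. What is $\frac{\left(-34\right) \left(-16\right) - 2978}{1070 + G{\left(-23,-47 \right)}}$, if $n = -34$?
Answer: $- \frac{48680}{21427} \approx -2.2719$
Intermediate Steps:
$G{\left(Z,l \right)} = \frac{-34 + l}{-37 + Z}$ ($G{\left(Z,l \right)} = \frac{l - 34}{Z - 37} = \frac{-34 + l}{-37 + Z}$)
$\frac{\left(-34\right) \left(-16\right) - 2978}{1070 + G{\left(-23,-47 \right)}} = \frac{\left(-34\right) \left(-16\right) - 2978}{1070 + \frac{-34 - 47}{-37 - 23}} = \frac{544 - 2978}{1070 + \frac{1}{-60} \left(-81\right)} = - \frac{2434}{1070 - - \frac{27}{20}} = - \frac{2434}{1070 + \frac{27}{20}} = - \frac{2434}{\frac{21427}{20}} = \left(-2434\right) \frac{20}{21427} = - \frac{48680}{21427}$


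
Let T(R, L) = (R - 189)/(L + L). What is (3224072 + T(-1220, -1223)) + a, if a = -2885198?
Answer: 828887213/2446 ≈ 3.3887e+5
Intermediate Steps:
T(R, L) = (-189 + R)/(2*L) (T(R, L) = (-189 + R)/((2*L)) = (-189 + R)*(1/(2*L)) = (-189 + R)/(2*L))
(3224072 + T(-1220, -1223)) + a = (3224072 + (½)*(-189 - 1220)/(-1223)) - 2885198 = (3224072 + (½)*(-1/1223)*(-1409)) - 2885198 = (3224072 + 1409/2446) - 2885198 = 7886081521/2446 - 2885198 = 828887213/2446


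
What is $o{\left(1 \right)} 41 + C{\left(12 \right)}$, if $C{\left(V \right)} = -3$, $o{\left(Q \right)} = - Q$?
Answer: $-44$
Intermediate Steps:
$o{\left(1 \right)} 41 + C{\left(12 \right)} = \left(-1\right) 1 \cdot 41 - 3 = \left(-1\right) 41 - 3 = -41 - 3 = -44$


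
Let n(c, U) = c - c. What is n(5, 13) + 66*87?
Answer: 5742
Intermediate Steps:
n(c, U) = 0
n(5, 13) + 66*87 = 0 + 66*87 = 0 + 5742 = 5742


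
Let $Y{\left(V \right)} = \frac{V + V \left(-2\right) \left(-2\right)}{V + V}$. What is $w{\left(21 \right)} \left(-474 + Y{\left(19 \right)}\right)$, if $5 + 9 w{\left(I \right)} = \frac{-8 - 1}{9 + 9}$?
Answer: $\frac{10373}{36} \approx 288.14$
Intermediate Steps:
$Y{\left(V \right)} = \frac{5}{2}$ ($Y{\left(V \right)} = \frac{V + - 2 V \left(-2\right)}{2 V} = \left(V + 4 V\right) \frac{1}{2 V} = 5 V \frac{1}{2 V} = \frac{5}{2}$)
$w{\left(I \right)} = - \frac{11}{18}$ ($w{\left(I \right)} = - \frac{5}{9} + \frac{\left(-8 - 1\right) \frac{1}{9 + 9}}{9} = - \frac{5}{9} + \frac{\left(-9\right) \frac{1}{18}}{9} = - \frac{5}{9} + \frac{1}{9} \left(- \frac{1}{2}\right) = - \frac{5}{9} - \frac{1}{18} = - \frac{11}{18}$)
$w{\left(21 \right)} \left(-474 + Y{\left(19 \right)}\right) = - \frac{11 \left(-474 + \frac{5}{2}\right)}{18} = \left(- \frac{11}{18}\right) \left(- \frac{943}{2}\right) = \frac{10373}{36}$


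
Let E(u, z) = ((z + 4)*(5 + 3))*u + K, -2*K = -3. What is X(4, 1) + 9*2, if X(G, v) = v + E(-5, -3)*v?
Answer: -39/2 ≈ -19.500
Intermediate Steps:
K = 3/2 (K = -1/2*(-3) = 3/2 ≈ 1.5000)
E(u, z) = 3/2 + u*(32 + 8*z) (E(u, z) = ((z + 4)*(5 + 3))*u + 3/2 = ((4 + z)*8)*u + 3/2 = (32 + 8*z)*u + 3/2 = u*(32 + 8*z) + 3/2 = 3/2 + u*(32 + 8*z))
X(G, v) = -75*v/2 (X(G, v) = v + (3/2 + 32*(-5) + 8*(-5)*(-3))*v = v + (3/2 - 160 + 120)*v = v - 77*v/2 = -75*v/2)
X(4, 1) + 9*2 = -75/2*1 + 9*2 = -75/2 + 18 = -39/2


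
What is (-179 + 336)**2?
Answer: 24649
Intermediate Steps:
(-179 + 336)**2 = 157**2 = 24649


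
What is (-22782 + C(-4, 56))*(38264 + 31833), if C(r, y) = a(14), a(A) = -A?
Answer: -1597931212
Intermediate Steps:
C(r, y) = -14 (C(r, y) = -1*14 = -14)
(-22782 + C(-4, 56))*(38264 + 31833) = (-22782 - 14)*(38264 + 31833) = -22796*70097 = -1597931212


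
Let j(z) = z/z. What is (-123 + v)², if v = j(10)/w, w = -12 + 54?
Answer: 26677225/1764 ≈ 15123.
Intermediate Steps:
w = 42
j(z) = 1
v = 1/42 ≈ 0.023810
(-123 + v)² = (-123 + 1/42)² = (-5165/42)² = 26677225/1764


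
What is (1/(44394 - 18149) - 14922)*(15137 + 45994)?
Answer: -23940604482459/26245 ≈ -9.1220e+8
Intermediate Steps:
(1/(44394 - 18149) - 14922)*(15137 + 45994) = (1/26245 - 14922)*61131 = -391627889/26245*61131 = -23940604482459/26245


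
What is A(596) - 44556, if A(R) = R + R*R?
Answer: 311256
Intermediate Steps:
A(R) = R + R²
A(596) - 44556 = 596*(1 + 596) - 44556 = 596*597 - 44556 = 355812 - 44556 = 311256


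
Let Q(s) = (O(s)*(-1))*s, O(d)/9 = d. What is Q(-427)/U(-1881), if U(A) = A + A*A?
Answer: -182329/392920 ≈ -0.46404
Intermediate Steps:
O(d) = 9*d
U(A) = A + A²
Q(s) = -9*s² (Q(s) = ((9*s)*(-1))*s = (-9*s)*s = -9*s²)
Q(-427)/U(-1881) = (-9*(-427)²)/((-1881*(1 - 1881))) = (-9*182329)/((-1881*(-1880))) = -1640961/3536280 = -1640961*1/3536280 = -182329/392920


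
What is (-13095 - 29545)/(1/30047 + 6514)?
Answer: -1281204080/195726159 ≈ -6.5459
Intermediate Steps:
(-13095 - 29545)/(1/30047 + 6514) = -42640/(1/30047 + 6514) = -42640/195726159/30047 = -42640*30047/195726159 = -1281204080/195726159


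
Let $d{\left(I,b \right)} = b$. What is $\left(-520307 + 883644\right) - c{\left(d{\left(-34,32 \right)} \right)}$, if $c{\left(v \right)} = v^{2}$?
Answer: $362313$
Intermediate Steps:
$\left(-520307 + 883644\right) - c{\left(d{\left(-34,32 \right)} \right)} = \left(-520307 + 883644\right) - 32^{2} = 363337 - 1024 = 362313$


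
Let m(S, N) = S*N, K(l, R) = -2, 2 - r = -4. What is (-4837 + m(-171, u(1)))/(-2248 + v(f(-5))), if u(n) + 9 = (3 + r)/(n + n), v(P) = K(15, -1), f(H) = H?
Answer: 1627/900 ≈ 1.8078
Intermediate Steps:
r = 6 (r = 2 - 1*(-4) = 2 + 4 = 6)
v(P) = -2
u(n) = -9 + 9/(2*n) (u(n) = -9 + (3 + 6)/(n + n) = -9 + 9/((2*n)) = -9 + 9*(1/(2*n)) = -9 + 9/(2*n))
m(S, N) = N*S
(-4837 + m(-171, u(1)))/(-2248 + v(f(-5))) = (-4837 + (-9 + (9/2)/1)*(-171))/(-2248 - 2) = (-4837 + (-9 + (9/2)*1)*(-171))/(-2250) = (-4837 + (-9 + 9/2)*(-171))*(-1/2250) = (-4837 - 9/2*(-171))*(-1/2250) = (-4837 + 1539/2)*(-1/2250) = -8135/2*(-1/2250) = 1627/900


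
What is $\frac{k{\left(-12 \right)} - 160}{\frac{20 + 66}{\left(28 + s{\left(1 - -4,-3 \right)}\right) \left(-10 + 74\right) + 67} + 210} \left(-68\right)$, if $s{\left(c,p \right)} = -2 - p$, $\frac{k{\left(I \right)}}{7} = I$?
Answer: $\frac{7976604}{100979} \approx 78.993$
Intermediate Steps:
$k{\left(I \right)} = 7 I$
$\frac{k{\left(-12 \right)} - 160}{\frac{20 + 66}{\left(28 + s{\left(1 - -4,-3 \right)}\right) \left(-10 + 74\right) + 67} + 210} \left(-68\right) = \frac{7 \left(-12\right) - 160}{\frac{20 + 66}{\left(28 - -1\right) \left(-10 + 74\right) + 67} + 210} \left(-68\right) = \frac{-84 - 160}{\frac{86}{\left(28 + \left(-2 + 3\right)\right) 64 + 67} + 210} \left(-68\right) = - \frac{244}{\frac{86}{\left(28 + 1\right) 64 + 67} + 210} \left(-68\right) = - \frac{244}{\frac{86}{29 \cdot 64 + 67} + 210} \left(-68\right) = - \frac{244}{\frac{86}{1856 + 67} + 210} \left(-68\right) = - \frac{244}{\frac{86}{1923} + 210} \left(-68\right) = - \frac{244}{\frac{403916}{1923}} \left(-68\right) = \left(-244\right) \frac{1923}{403916} \left(-68\right) = \left(- \frac{117303}{100979}\right) \left(-68\right) = \frac{7976604}{100979}$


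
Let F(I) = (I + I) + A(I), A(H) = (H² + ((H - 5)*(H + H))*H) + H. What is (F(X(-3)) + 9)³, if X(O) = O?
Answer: -2460375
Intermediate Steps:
A(H) = H + H² + 2*H²*(-5 + H) (A(H) = (H² + ((-5 + H)*(2*H))*H) + H = (H² + (2*H*(-5 + H))*H) + H = (H² + 2*H²*(-5 + H)) + H = H + H² + 2*H²*(-5 + H))
F(I) = 2*I + I*(1 - 9*I + 2*I²) (F(I) = (I + I) + I*(1 - 9*I + 2*I²) = 2*I + I*(1 - 9*I + 2*I²))
(F(X(-3)) + 9)³ = (-3*(3 - 9*(-3) + 2*(-3)²) + 9)³ = (-3*(3 + 27 + 2*9) + 9)³ = (-3*(3 + 27 + 18) + 9)³ = (-3*48 + 9)³ = (-144 + 9)³ = (-135)³ = -2460375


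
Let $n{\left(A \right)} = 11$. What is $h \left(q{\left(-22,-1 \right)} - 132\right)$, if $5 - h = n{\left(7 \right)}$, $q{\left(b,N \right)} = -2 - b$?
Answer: $672$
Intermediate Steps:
$h = -6$ ($h = 5 - 11 = -6$)
$h \left(q{\left(-22,-1 \right)} - 132\right) = - 6 \left(\left(-2 - -22\right) - 132\right) = - 6 \left(\left(-2 + 22\right) - 132\right) = - 6 \left(20 - 132\right) = \left(-6\right) \left(-112\right) = 672$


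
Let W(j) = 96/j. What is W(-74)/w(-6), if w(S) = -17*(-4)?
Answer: -12/629 ≈ -0.019078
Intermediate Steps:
w(S) = 68
W(-74)/w(-6) = (96/(-74))/68 = (96*(-1/74))*(1/68) = -48/37*1/68 = -12/629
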